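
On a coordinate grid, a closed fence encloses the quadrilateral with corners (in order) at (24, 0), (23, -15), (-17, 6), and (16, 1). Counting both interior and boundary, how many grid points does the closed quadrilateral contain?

The shoelace formula gives twice the area as |(24·(-15) − 23·0) + (23·6 − (-17)·(-15)) + ((-17)·1 − 16·6) + (16·0 − 24·1)| = 614, so the area is 307.
The number of boundary lattice points is Σ gcd(|Δx|,|Δy|) = gcd(1,15) + gcd(40,21) + gcd(33,5) + gcd(8,1) = 1+1+1+1 = 4.
Pick's theorem gives I = A − B/2 + 1 = 307 − 4/2 + 1 = 306, so the closed region contains I + B = 306 + 4 = 310 lattice points.

310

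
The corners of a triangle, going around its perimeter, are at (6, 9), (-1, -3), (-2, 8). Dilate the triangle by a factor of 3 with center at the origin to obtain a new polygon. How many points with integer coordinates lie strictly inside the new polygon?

Using the shoelace formula, 2A = |[6·(-3) − (-1)·9] + [(-1)·8 − (-2)·(-3)] + [(-2)·9 − 6·8]| = 89, so the area is 89/2.
The number of boundary lattice points is Σ gcd(|Δx|,|Δy|) = gcd(7,12) + gcd(1,11) + gcd(8,1) = 1+1+1 = 3.
Scaling by 3 multiplies the area by 3² = 9 (so the new area is 801/2) and multiplies the boundary lattice-point count by 3, giving 9.
By Pick's theorem, the interior count of the dilated polygon is 801/2 − 9/2 + 1 = 397.

397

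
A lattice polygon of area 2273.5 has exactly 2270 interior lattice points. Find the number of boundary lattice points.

9

Pick's theorem gives A = I + B/2 − 1, so B = 2(A − I + 1) = 2(2273.5 − 2270 + 1) = 9.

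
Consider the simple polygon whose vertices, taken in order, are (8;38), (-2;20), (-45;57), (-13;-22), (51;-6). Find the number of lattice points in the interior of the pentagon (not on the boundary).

The shoelace formula gives twice the area as |(8·20 − (-2)·38) + ((-2)·57 − (-45)·20) + ((-45)·(-22) − (-13)·57) + ((-13)·(-6) − 51·(-22)) + (51·38 − 8·(-6))| = 5939, so the area is 2969.5.
Along each edge there are gcd(|Δx|,|Δy|)+1 lattice points, so counting each shared vertex once the boundary has gcd(10,18) + gcd(43,37) + gcd(32,79) + gcd(64,16) + gcd(43,44) = 2+1+1+16+1 = 21.
By Pick's theorem A = I + B/2 − 1, so I = 2969.5 − 21/2 + 1 = 2960.

2960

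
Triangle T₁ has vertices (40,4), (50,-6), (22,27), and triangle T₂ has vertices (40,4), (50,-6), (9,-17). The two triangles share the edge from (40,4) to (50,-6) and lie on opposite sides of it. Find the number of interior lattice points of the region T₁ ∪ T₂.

The union is the simple quadrilateral with vertices (40,4), (22,27), (50,-6), (9,-17) in order.
Using the shoelace formula, 2A = |(40·27 − 22·4) + (22·(-6) − 50·27) + (50·(-17) − 9·(-6)) + (9·4 − 40·(-17))| = 570, so the area is 285.
Along each edge there are gcd(|Δx|,|Δy|)+1 lattice points, so counting each shared vertex once the boundary has gcd(18,23) + gcd(28,33) + gcd(41,11) + gcd(31,21) = 1+1+1+1 = 4.
By Pick's theorem I = A − B/2 + 1 = 285 − 4/2 + 1 = 284.

284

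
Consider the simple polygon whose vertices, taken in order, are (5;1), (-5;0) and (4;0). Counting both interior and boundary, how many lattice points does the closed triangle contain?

Using the shoelace formula, 2A = |(5·0 − (-5)·1) + ((-5)·0 − 4·0) + (4·1 − 5·0)| = 9, so the area is 9/2.
Along each edge there are gcd(|Δx|,|Δy|)+1 lattice points, so counting each shared vertex once the boundary has gcd(10,1) + gcd(9,0) + gcd(1,1) = 1+9+1 = 11.
Pick's theorem gives I = A − B/2 + 1 = 9/2 − 11/2 + 1 = 0, so the closed region contains I + B = 0 + 11 = 11 lattice points.

11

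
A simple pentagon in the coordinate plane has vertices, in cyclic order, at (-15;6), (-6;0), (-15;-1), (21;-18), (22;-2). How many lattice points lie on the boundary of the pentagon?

7

Summing gcd(|Δx|,|Δy|) over the edges gives the boundary count: gcd(9,6) + gcd(9,1) + gcd(36,17) + gcd(1,16) + gcd(37,8) = 3+1+1+1+1 = 7.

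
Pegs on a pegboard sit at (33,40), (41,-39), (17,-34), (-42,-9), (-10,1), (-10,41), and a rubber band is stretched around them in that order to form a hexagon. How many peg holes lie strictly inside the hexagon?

Using the shoelace formula, 2A = |(33·(-39) − 41·40) + (41·(-34) − 17·(-39)) + (17·(-9) − (-42)·(-34)) + ((-42)·1 − (-10)·(-9)) + ((-10)·41 − (-10)·1) + ((-10)·40 − 33·41)| = 7524, so the area is 3762.
The number of boundary lattice points is Σ gcd(|Δx|,|Δy|) = gcd(8,79) + gcd(24,5) + gcd(59,25) + gcd(32,10) + gcd(0,40) + gcd(43,1) = 1+1+1+2+40+1 = 46.
Pick's theorem gives I = A − B/2 + 1 = 3762 − 46/2 + 1 = 3740.

3740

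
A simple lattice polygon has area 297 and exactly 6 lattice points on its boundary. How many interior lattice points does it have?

295

From Pick's theorem, I = A − B/2 + 1 = 297 − 6/2 + 1 = 295.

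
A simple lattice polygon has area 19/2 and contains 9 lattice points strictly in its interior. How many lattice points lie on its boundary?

3

Pick's theorem gives A = I + B/2 − 1, so B = 2(A − I + 1) = 2(19/2 − 9 + 1) = 3.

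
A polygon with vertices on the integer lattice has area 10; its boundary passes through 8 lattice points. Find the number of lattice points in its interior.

7

From Pick's theorem, I = A − B/2 + 1 = 10 − 8/2 + 1 = 7.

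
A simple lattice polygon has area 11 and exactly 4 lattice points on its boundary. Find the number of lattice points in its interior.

10

From Pick's theorem, I = A − B/2 + 1 = 11 − 4/2 + 1 = 10.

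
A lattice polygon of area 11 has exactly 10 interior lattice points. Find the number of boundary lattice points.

4

Pick's theorem gives A = I + B/2 − 1, so B = 2(A − I + 1) = 2(11 − 10 + 1) = 4.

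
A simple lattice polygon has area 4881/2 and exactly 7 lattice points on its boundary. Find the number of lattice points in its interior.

Pick's theorem A = I + B/2 − 1 rearranges to I = A − B/2 + 1 = 4881/2 − 7/2 + 1 = 2438.

2438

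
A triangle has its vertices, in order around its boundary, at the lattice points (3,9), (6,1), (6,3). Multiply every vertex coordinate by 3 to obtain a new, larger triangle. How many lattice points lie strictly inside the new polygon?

19

By the shoelace formula, twice the signed area is |[3·1 − 6·9] + [6·3 − 6·1] + [6·9 − 3·3]| = 6, so the area is 3.
Along each edge there are gcd(|Δx|,|Δy|)+1 lattice points, so counting each shared vertex once the boundary has gcd(3,8) + gcd(0,2) + gcd(3,6) = 1+2+3 = 6.
Scaling by 3 multiplies the area by 3² = 9 (so the new area is 27) and multiplies the boundary lattice-point count by 3, giving 18.
By Pick's theorem, the interior count of the dilated polygon is 27 − 18/2 + 1 = 19.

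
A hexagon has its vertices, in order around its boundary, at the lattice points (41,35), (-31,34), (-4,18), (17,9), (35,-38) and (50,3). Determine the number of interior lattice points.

2190

The shoelace formula gives twice the area as |[41·34 − (-31)·35] + [(-31)·18 − (-4)·34] + [(-4)·9 − 17·18] + [17·(-38) − 35·9] + [35·3 − 50·(-38)] + [50·35 − 41·3]| = 4386, so the area is 2193.
The number of boundary lattice points is Σ gcd(|Δx|,|Δy|) = gcd(72,1) + gcd(27,16) + gcd(21,9) + gcd(18,47) + gcd(15,41) + gcd(9,32) = 1+1+3+1+1+1 = 8.
Pick's theorem gives I = A − B/2 + 1 = 2193 − 8/2 + 1 = 2190.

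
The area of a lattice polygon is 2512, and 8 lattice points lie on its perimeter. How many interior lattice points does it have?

From Pick's theorem, I = A − B/2 + 1 = 2512 − 8/2 + 1 = 2509.

2509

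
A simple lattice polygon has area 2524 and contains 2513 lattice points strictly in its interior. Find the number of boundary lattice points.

24

Pick's theorem gives A = I + B/2 − 1, so B = 2(A − I + 1) = 2(2524 − 2513 + 1) = 24.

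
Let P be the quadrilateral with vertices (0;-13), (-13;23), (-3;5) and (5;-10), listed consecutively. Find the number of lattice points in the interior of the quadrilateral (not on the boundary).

The shoelace formula gives twice the area as |(0·23 − (-13)·(-13)) + ((-13)·5 − (-3)·23) + ((-3)·(-10) − 5·5) + (5·(-13) − 0·(-10))| = 225, so the area is 225/2.
Along each edge there are gcd(|Δx|,|Δy|)+1 lattice points, so counting each shared vertex once the boundary has gcd(13,36) + gcd(10,18) + gcd(8,15) + gcd(5,3) = 1+2+1+1 = 5.
Pick's theorem gives I = A − B/2 + 1 = 225/2 − 5/2 + 1 = 111.

111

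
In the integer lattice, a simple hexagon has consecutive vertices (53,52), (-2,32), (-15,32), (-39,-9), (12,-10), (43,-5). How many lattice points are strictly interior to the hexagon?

Using the shoelace formula, 2A = |[53·32 − (-2)·52] + [(-2)·32 − (-15)·32] + [(-15)·(-9) − (-39)·32] + [(-39)·(-10) − 12·(-9)] + [12·(-5) − 43·(-10)] + [43·52 − 53·(-5)]| = 6968, so the area is 3484.
Along each edge there are gcd(|Δx|,|Δy|)+1 lattice points, so counting each shared vertex once the boundary has gcd(55,20) + gcd(13,0) + gcd(24,41) + gcd(51,1) + gcd(31,5) + gcd(10,57) = 5+13+1+1+1+1 = 22.
By Pick's theorem A = I + B/2 − 1, so I = 3484 − 22/2 + 1 = 3474.

3474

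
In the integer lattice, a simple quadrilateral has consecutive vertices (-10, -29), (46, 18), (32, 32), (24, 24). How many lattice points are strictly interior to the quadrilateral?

786

Using the shoelace formula, 2A = |[(-10)·18 − 46·(-29)] + [46·32 − 32·18] + [32·24 − 24·32] + [24·(-29) − (-10)·24]| = 1594, so the area is 797.
Summing gcd(|Δx|,|Δy|) over the edges gives the boundary count: gcd(56,47) + gcd(14,14) + gcd(8,8) + gcd(34,53) = 1+14+8+1 = 24.
By Pick's theorem A = I + B/2 − 1, so I = 797 − 24/2 + 1 = 786.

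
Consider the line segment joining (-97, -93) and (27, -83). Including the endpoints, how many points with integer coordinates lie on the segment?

The number of lattice points on a segment between lattice points is gcd(|Δx|,|Δy|) + 1 = gcd(124,10) + 1 = 2 + 1 = 3.

3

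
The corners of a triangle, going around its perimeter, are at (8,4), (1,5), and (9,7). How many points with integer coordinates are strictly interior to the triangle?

The shoelace formula gives twice the area as |(8·5 − 1·4) + (1·7 − 9·5) + (9·4 − 8·7)| = 22, so the area is 11.
The number of boundary lattice points is Σ gcd(|Δx|,|Δy|) = gcd(7,1) + gcd(8,2) + gcd(1,3) = 1+2+1 = 4.
By Pick's theorem A = I + B/2 − 1, so I = 11 − 4/2 + 1 = 10.

10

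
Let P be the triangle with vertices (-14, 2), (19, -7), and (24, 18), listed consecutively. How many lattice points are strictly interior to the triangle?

431

Using the shoelace formula, 2A = |((-14)·(-7) − 19·2) + (19·18 − 24·(-7)) + (24·2 − (-14)·18)| = 870, so the area is 435.
Summing gcd(|Δx|,|Δy|) over the edges gives the boundary count: gcd(33,9) + gcd(5,25) + gcd(38,16) = 3+5+2 = 10.
Pick's theorem gives I = A − B/2 + 1 = 435 − 10/2 + 1 = 431.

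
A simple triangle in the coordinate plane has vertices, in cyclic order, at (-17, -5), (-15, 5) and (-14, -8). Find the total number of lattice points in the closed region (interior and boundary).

22

Using the shoelace formula, 2A = |((-17)·5 − (-15)·(-5)) + ((-15)·(-8) − (-14)·5) + ((-14)·(-5) − (-17)·(-8))| = 36, so the area is 18.
The number of boundary lattice points is Σ gcd(|Δx|,|Δy|) = gcd(2,10) + gcd(1,13) + gcd(3,3) = 2+1+3 = 6.
Pick's theorem gives I = A − B/2 + 1 = 18 − 6/2 + 1 = 16, so the closed region contains I + B = 16 + 6 = 22 lattice points.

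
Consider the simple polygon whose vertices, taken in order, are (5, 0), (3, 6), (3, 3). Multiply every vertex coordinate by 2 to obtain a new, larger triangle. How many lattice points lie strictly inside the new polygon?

The shoelace formula gives twice the area as |(5·6 − 3·0) + (3·3 − 3·6) + (3·0 − 5·3)| = 6, so the area is 3.
Summing gcd(|Δx|,|Δy|) over the edges gives the boundary count: gcd(2,6) + gcd(0,3) + gcd(2,3) = 2+3+1 = 6.
Scaling by 2 multiplies the area by 2² = 4 (so the new area is 12) and multiplies the boundary lattice-point count by 2, giving 12.
By Pick's theorem, the interior count of the dilated polygon is 12 − 12/2 + 1 = 7.

7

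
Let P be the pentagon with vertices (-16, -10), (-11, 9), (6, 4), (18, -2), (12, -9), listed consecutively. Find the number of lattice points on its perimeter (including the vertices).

10

Summing gcd(|Δx|,|Δy|) over the edges gives the boundary count: gcd(5,19) + gcd(17,5) + gcd(12,6) + gcd(6,7) + gcd(28,1) = 1+1+6+1+1 = 10.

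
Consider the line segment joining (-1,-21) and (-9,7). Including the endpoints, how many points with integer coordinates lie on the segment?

5

The number of lattice points on a segment between lattice points is gcd(|Δx|,|Δy|) + 1 = gcd(8,28) + 1 = 4 + 1 = 5.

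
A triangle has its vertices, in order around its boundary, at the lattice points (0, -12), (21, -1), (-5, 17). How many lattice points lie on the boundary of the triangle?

4

The number of boundary lattice points is Σ gcd(|Δx|,|Δy|) = gcd(21,11) + gcd(26,18) + gcd(5,29) = 1+2+1 = 4.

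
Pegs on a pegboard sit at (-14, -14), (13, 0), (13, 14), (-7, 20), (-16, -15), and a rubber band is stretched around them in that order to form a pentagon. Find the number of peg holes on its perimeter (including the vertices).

19

The number of boundary lattice points is Σ gcd(|Δx|,|Δy|) = gcd(27,14) + gcd(0,14) + gcd(20,6) + gcd(9,35) + gcd(2,1) = 1+14+2+1+1 = 19.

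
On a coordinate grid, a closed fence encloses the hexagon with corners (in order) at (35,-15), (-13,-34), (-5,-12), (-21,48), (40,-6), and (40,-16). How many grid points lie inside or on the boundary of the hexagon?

2073

Using the shoelace formula, 2A = |(35·(-34) − (-13)·(-15)) + ((-13)·(-12) − (-5)·(-34)) + ((-5)·48 − (-21)·(-12)) + ((-21)·(-6) − 40·48) + (40·(-16) − 40·(-6)) + (40·(-15) − 35·(-16))| = 4125, so the area is 2062.5.
Along each edge there are gcd(|Δx|,|Δy|)+1 lattice points, so counting each shared vertex once the boundary has gcd(48,19) + gcd(8,22) + gcd(16,60) + gcd(61,54) + gcd(0,10) + gcd(5,1) = 1+2+4+1+10+1 = 19.
Pick's theorem gives I = A − B/2 + 1 = 2062.5 − 19/2 + 1 = 2054, so the closed region contains I + B = 2054 + 19 = 2073 lattice points.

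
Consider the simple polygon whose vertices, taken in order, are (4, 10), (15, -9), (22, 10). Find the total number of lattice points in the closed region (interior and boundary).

By the shoelace formula, twice the signed area is |(4·(-9) − 15·10) + (15·10 − 22·(-9)) + (22·10 − 4·10)| = 342, so the area is 171.
Along each edge there are gcd(|Δx|,|Δy|)+1 lattice points, so counting each shared vertex once the boundary has gcd(11,19) + gcd(7,19) + gcd(18,0) = 1+1+18 = 20.
Pick's theorem gives I = A − B/2 + 1 = 171 − 20/2 + 1 = 162, so the closed region contains I + B = 162 + 20 = 182 lattice points.

182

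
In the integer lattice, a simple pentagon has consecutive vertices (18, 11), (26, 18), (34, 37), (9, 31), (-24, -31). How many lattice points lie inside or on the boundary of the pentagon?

By the shoelace formula, twice the signed area is |(18·18 − 26·11) + (26·37 − 34·18) + (34·31 − 9·37) + (9·(-31) − (-24)·31) + ((-24)·11 − 18·(-31))| = 1868, so the area is 934.
Summing gcd(|Δx|,|Δy|) over the edges gives the boundary count: gcd(8,7) + gcd(8,19) + gcd(25,6) + gcd(33,62) + gcd(42,42) = 1+1+1+1+42 = 46.
Pick's theorem gives I = A − B/2 + 1 = 934 − 46/2 + 1 = 912, so the closed region contains I + B = 912 + 46 = 958 lattice points.

958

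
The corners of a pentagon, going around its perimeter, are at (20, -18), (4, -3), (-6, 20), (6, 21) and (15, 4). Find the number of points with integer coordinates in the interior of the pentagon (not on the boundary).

By the shoelace formula, twice the signed area is |(20·(-3) − 4·(-18)) + (4·20 − (-6)·(-3)) + ((-6)·21 − 6·20) + (6·4 − 15·21) + (15·(-18) − 20·4)| = 813, so the area is 813/2.
Summing gcd(|Δx|,|Δy|) over the edges gives the boundary count: gcd(16,15) + gcd(10,23) + gcd(12,1) + gcd(9,17) + gcd(5,22) = 1+1+1+1+1 = 5.
By Pick's theorem A = I + B/2 − 1, so I = 813/2 − 5/2 + 1 = 405.

405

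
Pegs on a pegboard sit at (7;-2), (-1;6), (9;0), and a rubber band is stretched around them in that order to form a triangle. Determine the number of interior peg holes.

By the shoelace formula, twice the signed area is |(7·6 − (-1)·(-2)) + ((-1)·0 − 9·6) + (9·(-2) − 7·0)| = 32, so the area is 16.
Along each edge there are gcd(|Δx|,|Δy|)+1 lattice points, so counting each shared vertex once the boundary has gcd(8,8) + gcd(10,6) + gcd(2,2) = 8+2+2 = 12.
Pick's theorem gives I = A − B/2 + 1 = 16 − 12/2 + 1 = 11.

11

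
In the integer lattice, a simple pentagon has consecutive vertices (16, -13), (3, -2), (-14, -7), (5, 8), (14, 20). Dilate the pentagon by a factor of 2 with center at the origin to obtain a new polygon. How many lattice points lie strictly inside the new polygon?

By the shoelace formula, twice the signed area is |(16·(-2) − 3·(-13)) + (3·(-7) − (-14)·(-2)) + ((-14)·8 − 5·(-7)) + (5·20 − 14·8) + (14·(-13) − 16·20)| = 633, so the area is 633/2.
The number of boundary lattice points is Σ gcd(|Δx|,|Δy|) = gcd(13,11) + gcd(17,5) + gcd(19,15) + gcd(9,12) + gcd(2,33) = 1+1+1+3+1 = 7.
Scaling by 2 multiplies the area by 2² = 4 (so the new area is 1266) and multiplies the boundary lattice-point count by 2, giving 14.
By Pick's theorem, the interior count of the dilated polygon is 1266 − 14/2 + 1 = 1260.

1260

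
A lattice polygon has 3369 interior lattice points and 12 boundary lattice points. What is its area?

3374

By Pick's theorem, A = I + B/2 − 1 = 3369 + 12/2 − 1 = 3374.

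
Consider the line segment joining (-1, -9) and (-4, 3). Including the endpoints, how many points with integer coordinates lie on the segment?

4

The number of lattice points on a segment between lattice points is gcd(|Δx|,|Δy|) + 1 = gcd(3,12) + 1 = 3 + 1 = 4.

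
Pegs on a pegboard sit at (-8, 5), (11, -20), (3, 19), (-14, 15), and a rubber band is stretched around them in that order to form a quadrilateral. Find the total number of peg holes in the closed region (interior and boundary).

371

The shoelace formula gives twice the area as |[(-8)·(-20) − 11·5] + [11·19 − 3·(-20)] + [3·15 − (-14)·19] + [(-14)·5 − (-8)·15]| = 735, so the area is 367.5.
Along each edge there are gcd(|Δx|,|Δy|)+1 lattice points, so counting each shared vertex once the boundary has gcd(19,25) + gcd(8,39) + gcd(17,4) + gcd(6,10) = 1+1+1+2 = 5.
Pick's theorem gives I = A − B/2 + 1 = 367.5 − 5/2 + 1 = 366, so the closed region contains I + B = 366 + 5 = 371 lattice points.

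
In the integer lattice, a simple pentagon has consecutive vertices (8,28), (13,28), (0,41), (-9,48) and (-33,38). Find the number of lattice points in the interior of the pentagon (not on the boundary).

By the shoelace formula, twice the signed area is |[8·28 − 13·28] + [13·41 − 0·28] + [0·48 − (-9)·41] + [(-9)·38 − (-33)·48] + [(-33)·28 − 8·38]| = 776, so the area is 388.
The number of boundary lattice points is Σ gcd(|Δx|,|Δy|) = gcd(5,0) + gcd(13,13) + gcd(9,7) + gcd(24,10) + gcd(41,10) = 5+13+1+2+1 = 22.
By Pick's theorem A = I + B/2 − 1, so I = 388 − 22/2 + 1 = 378.

378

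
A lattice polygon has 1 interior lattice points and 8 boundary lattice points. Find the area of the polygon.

4

Pick's theorem states A = I + B/2 − 1, so A = 1 + 8/2 − 1 = 4.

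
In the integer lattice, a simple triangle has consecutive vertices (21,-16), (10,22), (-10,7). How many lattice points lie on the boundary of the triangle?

Along each edge there are gcd(|Δx|,|Δy|)+1 lattice points, so counting each shared vertex once the boundary has gcd(11,38) + gcd(20,15) + gcd(31,23) = 1+5+1 = 7.

7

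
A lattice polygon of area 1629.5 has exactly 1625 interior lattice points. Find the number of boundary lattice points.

11

Pick's theorem gives A = I + B/2 − 1, so B = 2(A − I + 1) = 2(1629.5 − 1625 + 1) = 11.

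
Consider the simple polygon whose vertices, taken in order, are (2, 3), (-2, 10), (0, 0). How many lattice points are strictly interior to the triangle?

12

Using the shoelace formula, 2A = |(2·10 − (-2)·3) + ((-2)·0 − 0·10) + (0·3 − 2·0)| = 26, so the area is 13.
Summing gcd(|Δx|,|Δy|) over the edges gives the boundary count: gcd(4,7) + gcd(2,10) + gcd(2,3) = 1+2+1 = 4.
By Pick's theorem A = I + B/2 − 1, so I = 13 − 4/2 + 1 = 12.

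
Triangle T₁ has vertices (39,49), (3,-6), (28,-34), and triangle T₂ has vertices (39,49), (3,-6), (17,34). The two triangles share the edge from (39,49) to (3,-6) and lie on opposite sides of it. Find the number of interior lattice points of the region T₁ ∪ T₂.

1525

The union is the simple quadrilateral with vertices (39,49), (28,-34), (3,-6), (17,34) in order.
By the shoelace formula, twice the signed area is |[39·(-34) − 28·49] + [28·(-6) − 3·(-34)] + [3·34 − 17·(-6)] + [17·49 − 39·34]| = 3053, so the area is 3053/2.
Summing gcd(|Δx|,|Δy|) over the edges gives the boundary count: gcd(11,83) + gcd(25,28) + gcd(14,40) + gcd(22,15) = 1+1+2+1 = 5.
By Pick's theorem I = A − B/2 + 1 = 3053/2 − 5/2 + 1 = 1525.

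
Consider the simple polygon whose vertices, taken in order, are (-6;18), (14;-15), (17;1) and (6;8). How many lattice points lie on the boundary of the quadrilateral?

Along each edge there are gcd(|Δx|,|Δy|)+1 lattice points, so counting each shared vertex once the boundary has gcd(20,33) + gcd(3,16) + gcd(11,7) + gcd(12,10) = 1+1+1+2 = 5.

5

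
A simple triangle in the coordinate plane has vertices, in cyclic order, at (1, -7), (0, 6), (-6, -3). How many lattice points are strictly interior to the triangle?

42

By the shoelace formula, twice the signed area is |[1·6 − 0·(-7)] + [0·(-3) − (-6)·6] + [(-6)·(-7) − 1·(-3)]| = 87, so the area is 87/2.
Along each edge there are gcd(|Δx|,|Δy|)+1 lattice points, so counting each shared vertex once the boundary has gcd(1,13) + gcd(6,9) + gcd(7,4) = 1+3+1 = 5.
Pick's theorem gives I = A − B/2 + 1 = 87/2 − 5/2 + 1 = 42.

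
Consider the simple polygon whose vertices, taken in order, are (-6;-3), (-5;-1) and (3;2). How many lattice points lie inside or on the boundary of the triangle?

9

By the shoelace formula, twice the signed area is |[(-6)·(-1) − (-5)·(-3)] + [(-5)·2 − 3·(-1)] + [3·(-3) − (-6)·2]| = 13, so the area is 6.5.
Along each edge there are gcd(|Δx|,|Δy|)+1 lattice points, so counting each shared vertex once the boundary has gcd(1,2) + gcd(8,3) + gcd(9,5) = 1+1+1 = 3.
Pick's theorem gives I = A − B/2 + 1 = 6.5 − 3/2 + 1 = 6, so the closed region contains I + B = 6 + 3 = 9 lattice points.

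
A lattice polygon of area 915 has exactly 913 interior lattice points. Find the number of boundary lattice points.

6

Pick's theorem gives A = I + B/2 − 1, so B = 2(A − I + 1) = 2(915 − 913 + 1) = 6.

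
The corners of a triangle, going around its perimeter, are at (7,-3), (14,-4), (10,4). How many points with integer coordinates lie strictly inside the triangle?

By the shoelace formula, twice the signed area is |(7·(-4) − 14·(-3)) + (14·4 − 10·(-4)) + (10·(-3) − 7·4)| = 52, so the area is 26.
Summing gcd(|Δx|,|Δy|) over the edges gives the boundary count: gcd(7,1) + gcd(4,8) + gcd(3,7) = 1+4+1 = 6.
Pick's theorem gives I = A − B/2 + 1 = 26 − 6/2 + 1 = 24.

24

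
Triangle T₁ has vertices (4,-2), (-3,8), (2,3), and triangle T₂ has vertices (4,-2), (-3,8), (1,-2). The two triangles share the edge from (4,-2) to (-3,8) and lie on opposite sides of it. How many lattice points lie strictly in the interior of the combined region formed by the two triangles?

The union is the simple quadrilateral with vertices (4,-2), (2,3), (-3,8), (1,-2) in order.
By the shoelace formula, twice the signed area is |(4·3 − 2·(-2)) + (2·8 − (-3)·3) + ((-3)·(-2) − 1·8) + (1·(-2) − 4·(-2))| = 45, so the area is 45/2.
Summing gcd(|Δx|,|Δy|) over the edges gives the boundary count: gcd(2,5) + gcd(5,5) + gcd(4,10) + gcd(3,0) = 1+5+2+3 = 11.
By Pick's theorem I = A − B/2 + 1 = 45/2 − 11/2 + 1 = 18.

18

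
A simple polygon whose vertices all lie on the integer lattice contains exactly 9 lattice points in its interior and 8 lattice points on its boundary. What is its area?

12

By Pick's theorem, A = I + B/2 − 1 = 9 + 8/2 − 1 = 12.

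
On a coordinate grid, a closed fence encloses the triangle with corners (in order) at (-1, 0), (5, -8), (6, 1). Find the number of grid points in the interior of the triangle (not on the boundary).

30

Using the shoelace formula, 2A = |((-1)·(-8) − 5·0) + (5·1 − 6·(-8)) + (6·0 − (-1)·1)| = 62, so the area is 31.
Summing gcd(|Δx|,|Δy|) over the edges gives the boundary count: gcd(6,8) + gcd(1,9) + gcd(7,1) = 2+1+1 = 4.
Pick's theorem gives I = A − B/2 + 1 = 31 − 4/2 + 1 = 30.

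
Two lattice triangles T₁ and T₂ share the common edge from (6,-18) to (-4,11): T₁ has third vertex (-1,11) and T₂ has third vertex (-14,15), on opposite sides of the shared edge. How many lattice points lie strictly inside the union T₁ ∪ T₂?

166

The union is the simple quadrilateral with vertices (6,-18), (-1,11), (-4,11), (-14,15) in order.
Using the shoelace formula, 2A = |(6·11 − (-1)·(-18)) + ((-1)·11 − (-4)·11) + ((-4)·15 − (-14)·11) + ((-14)·(-18) − 6·15)| = 337, so the area is 168.5.
Summing gcd(|Δx|,|Δy|) over the edges gives the boundary count: gcd(7,29) + gcd(3,0) + gcd(10,4) + gcd(20,33) = 1+3+2+1 = 7.
By Pick's theorem I = A − B/2 + 1 = 168.5 − 7/2 + 1 = 166.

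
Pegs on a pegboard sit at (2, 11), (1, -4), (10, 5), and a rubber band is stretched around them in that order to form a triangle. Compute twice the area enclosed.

126

Using the shoelace formula, 2A = |(2·(-4) − 1·11) + (1·5 − 10·(-4)) + (10·11 − 2·5)| = 126, so the area is 63.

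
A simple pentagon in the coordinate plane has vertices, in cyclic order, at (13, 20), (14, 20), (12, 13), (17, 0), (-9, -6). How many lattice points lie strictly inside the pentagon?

249

By the shoelace formula, twice the signed area is |(13·20 − 14·20) + (14·13 − 12·20) + (12·0 − 17·13) + (17·(-6) − (-9)·0) + ((-9)·20 − 13·(-6))| = 503, so the area is 251.5.
The number of boundary lattice points is Σ gcd(|Δx|,|Δy|) = gcd(1,0) + gcd(2,7) + gcd(5,13) + gcd(26,6) + gcd(22,26) = 1+1+1+2+2 = 7.
Pick's theorem gives I = A − B/2 + 1 = 251.5 − 7/2 + 1 = 249.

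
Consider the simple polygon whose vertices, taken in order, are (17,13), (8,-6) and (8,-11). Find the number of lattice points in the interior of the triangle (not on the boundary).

19

Using the shoelace formula, 2A = |(17·(-6) − 8·13) + (8·(-11) − 8·(-6)) + (8·13 − 17·(-11))| = 45, so the area is 22.5.
Summing gcd(|Δx|,|Δy|) over the edges gives the boundary count: gcd(9,19) + gcd(0,5) + gcd(9,24) = 1+5+3 = 9.
By Pick's theorem A = I + B/2 − 1, so I = 22.5 − 9/2 + 1 = 19.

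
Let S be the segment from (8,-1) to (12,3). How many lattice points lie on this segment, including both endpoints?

5

The number of lattice points on a segment between lattice points is gcd(|Δx|,|Δy|) + 1 = gcd(4,4) + 1 = 4 + 1 = 5.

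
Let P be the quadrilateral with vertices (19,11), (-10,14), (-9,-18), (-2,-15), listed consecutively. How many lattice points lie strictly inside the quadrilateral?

521

By the shoelace formula, twice the signed area is |(19·14 − (-10)·11) + ((-10)·(-18) − (-9)·14) + ((-9)·(-15) − (-2)·(-18)) + ((-2)·11 − 19·(-15))| = 1044, so the area is 522.
Summing gcd(|Δx|,|Δy|) over the edges gives the boundary count: gcd(29,3) + gcd(1,32) + gcd(7,3) + gcd(21,26) = 1+1+1+1 = 4.
Pick's theorem gives I = A − B/2 + 1 = 522 − 4/2 + 1 = 521.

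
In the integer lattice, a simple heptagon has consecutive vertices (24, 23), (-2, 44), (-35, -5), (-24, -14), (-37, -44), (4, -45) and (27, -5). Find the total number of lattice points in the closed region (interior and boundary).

3673

By the shoelace formula, twice the signed area is |[24·44 − (-2)·23] + [(-2)·(-5) − (-35)·44] + [(-35)·(-14) − (-24)·(-5)] + [(-24)·(-44) − (-37)·(-14)] + [(-37)·(-45) − 4·(-44)] + [4·(-5) − 27·(-45)] + [27·23 − 24·(-5)]| = 7337, so the area is 3668.5.
Summing gcd(|Δx|,|Δy|) over the edges gives the boundary count: gcd(26,21) + gcd(33,49) + gcd(11,9) + gcd(13,30) + gcd(41,1) + gcd(23,40) + gcd(3,28) = 1+1+1+1+1+1+1 = 7.
Pick's theorem gives I = A − B/2 + 1 = 3668.5 − 7/2 + 1 = 3666, so the closed region contains I + B = 3666 + 7 = 3673 lattice points.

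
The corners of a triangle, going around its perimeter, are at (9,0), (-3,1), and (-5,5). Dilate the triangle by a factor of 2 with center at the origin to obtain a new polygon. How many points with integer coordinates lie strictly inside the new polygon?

89

The shoelace formula gives twice the area as |(9·1 − (-3)·0) + ((-3)·5 − (-5)·1) + ((-5)·0 − 9·5)| = 46, so the area is 23.
The number of boundary lattice points is Σ gcd(|Δx|,|Δy|) = gcd(12,1) + gcd(2,4) + gcd(14,5) = 1+2+1 = 4.
Scaling by 2 multiplies the area by 2² = 4 (so the new area is 92) and multiplies the boundary lattice-point count by 2, giving 8.
By Pick's theorem, the interior count of the dilated polygon is 92 − 8/2 + 1 = 89.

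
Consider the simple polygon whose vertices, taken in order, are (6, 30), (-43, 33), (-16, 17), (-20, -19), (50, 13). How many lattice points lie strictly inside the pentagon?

By the shoelace formula, twice the signed area is |[6·33 − (-43)·30] + [(-43)·17 − (-16)·33] + [(-16)·(-19) − (-20)·17] + [(-20)·13 − 50·(-19)] + [50·30 − 6·13]| = 4041, so the area is 4041/2.
The number of boundary lattice points is Σ gcd(|Δx|,|Δy|) = gcd(49,3) + gcd(27,16) + gcd(4,36) + gcd(70,32) + gcd(44,17) = 1+1+4+2+1 = 9.
By Pick's theorem A = I + B/2 − 1, so I = 4041/2 − 9/2 + 1 = 2017.

2017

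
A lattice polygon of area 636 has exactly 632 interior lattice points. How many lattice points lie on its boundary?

Pick's theorem gives A = I + B/2 − 1, so B = 2(A − I + 1) = 2(636 − 632 + 1) = 10.

10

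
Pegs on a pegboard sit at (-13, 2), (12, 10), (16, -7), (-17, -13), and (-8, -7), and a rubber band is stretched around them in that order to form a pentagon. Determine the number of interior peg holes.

405

The shoelace formula gives twice the area as |[(-13)·10 − 12·2] + [12·(-7) − 16·10] + [16·(-13) − (-17)·(-7)] + [(-17)·(-7) − (-8)·(-13)] + [(-8)·2 − (-13)·(-7)]| = 817, so the area is 408.5.
Along each edge there are gcd(|Δx|,|Δy|)+1 lattice points, so counting each shared vertex once the boundary has gcd(25,8) + gcd(4,17) + gcd(33,6) + gcd(9,6) + gcd(5,9) = 1+1+3+3+1 = 9.
By Pick's theorem A = I + B/2 − 1, so I = 408.5 − 9/2 + 1 = 405.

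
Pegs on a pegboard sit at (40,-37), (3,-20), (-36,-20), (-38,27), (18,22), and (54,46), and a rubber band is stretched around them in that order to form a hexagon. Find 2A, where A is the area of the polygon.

By the shoelace formula, twice the signed area is |[40·(-20) − 3·(-37)] + [3·(-20) − (-36)·(-20)] + [(-36)·27 − (-38)·(-20)] + [(-38)·22 − 18·27] + [18·46 − 54·22] + [54·(-37) − 40·46]| = 8721, so the area is 4360.5.

8721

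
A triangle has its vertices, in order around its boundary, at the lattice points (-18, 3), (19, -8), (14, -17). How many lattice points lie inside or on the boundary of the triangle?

198

The shoelace formula gives twice the area as |((-18)·(-8) − 19·3) + (19·(-17) − 14·(-8)) + (14·3 − (-18)·(-17))| = 388, so the area is 194.
Along each edge there are gcd(|Δx|,|Δy|)+1 lattice points, so counting each shared vertex once the boundary has gcd(37,11) + gcd(5,9) + gcd(32,20) = 1+1+4 = 6.
Pick's theorem gives I = A − B/2 + 1 = 194 − 6/2 + 1 = 192, so the closed region contains I + B = 192 + 6 = 198 lattice points.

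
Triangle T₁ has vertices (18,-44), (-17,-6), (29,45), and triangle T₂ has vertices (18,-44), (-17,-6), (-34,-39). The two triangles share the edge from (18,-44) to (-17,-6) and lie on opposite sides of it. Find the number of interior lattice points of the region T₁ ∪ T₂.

The union is the simple quadrilateral with vertices (18,-44), (29,45), (-17,-6), (-34,-39) in order.
By the shoelace formula, twice the signed area is |(18·45 − 29·(-44)) + (29·(-6) − (-17)·45) + ((-17)·(-39) − (-34)·(-6)) + ((-34)·(-44) − 18·(-39))| = 5334, so the area is 2667.
Summing gcd(|Δx|,|Δy|) over the edges gives the boundary count: gcd(11,89) + gcd(46,51) + gcd(17,33) + gcd(52,5) = 1+1+1+1 = 4.
By Pick's theorem I = A − B/2 + 1 = 2667 − 4/2 + 1 = 2666.

2666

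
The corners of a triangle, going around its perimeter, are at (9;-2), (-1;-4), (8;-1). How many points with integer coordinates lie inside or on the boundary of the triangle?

10

The shoelace formula gives twice the area as |(9·(-4) − (-1)·(-2)) + ((-1)·(-1) − 8·(-4)) + (8·(-2) − 9·(-1))| = 12, so the area is 6.
The number of boundary lattice points is Σ gcd(|Δx|,|Δy|) = gcd(10,2) + gcd(9,3) + gcd(1,1) = 2+3+1 = 6.
Pick's theorem gives I = A − B/2 + 1 = 6 − 6/2 + 1 = 4, so the closed region contains I + B = 4 + 6 = 10 lattice points.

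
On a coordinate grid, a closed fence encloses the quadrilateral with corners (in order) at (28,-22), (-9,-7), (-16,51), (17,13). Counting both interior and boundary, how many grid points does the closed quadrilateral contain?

1392

By the shoelace formula, twice the signed area is |[28·(-7) − (-9)·(-22)] + [(-9)·51 − (-16)·(-7)] + [(-16)·13 − 17·51] + [17·(-22) − 28·13]| = 2778, so the area is 1389.
Summing gcd(|Δx|,|Δy|) over the edges gives the boundary count: gcd(37,15) + gcd(7,58) + gcd(33,38) + gcd(11,35) = 1+1+1+1 = 4.
Pick's theorem gives I = A − B/2 + 1 = 1389 − 4/2 + 1 = 1388, so the closed region contains I + B = 1388 + 4 = 1392 lattice points.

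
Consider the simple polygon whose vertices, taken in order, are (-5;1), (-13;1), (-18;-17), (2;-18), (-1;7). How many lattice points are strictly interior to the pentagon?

312

Using the shoelace formula, 2A = |[(-5)·1 − (-13)·1] + [(-13)·(-17) − (-18)·1] + [(-18)·(-18) − 2·(-17)] + [2·7 − (-1)·(-18)] + [(-1)·1 − (-5)·7]| = 635, so the area is 317.5.
Summing gcd(|Δx|,|Δy|) over the edges gives the boundary count: gcd(8,0) + gcd(5,18) + gcd(20,1) + gcd(3,25) + gcd(4,6) = 8+1+1+1+2 = 13.
Pick's theorem gives I = A − B/2 + 1 = 317.5 − 13/2 + 1 = 312.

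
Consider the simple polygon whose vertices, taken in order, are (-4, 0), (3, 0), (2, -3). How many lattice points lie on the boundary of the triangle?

Summing gcd(|Δx|,|Δy|) over the edges gives the boundary count: gcd(7,0) + gcd(1,3) + gcd(6,3) = 7+1+3 = 11.

11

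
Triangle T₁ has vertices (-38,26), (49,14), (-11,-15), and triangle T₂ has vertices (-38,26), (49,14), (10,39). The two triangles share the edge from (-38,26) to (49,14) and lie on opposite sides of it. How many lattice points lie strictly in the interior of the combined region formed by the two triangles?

The union is the simple quadrilateral with vertices (-38,26), (-11,-15), (49,14), (10,39) in order.
The shoelace formula gives twice the area as |((-38)·(-15) − (-11)·26) + ((-11)·14 − 49·(-15)) + (49·39 − 10·14) + (10·26 − (-38)·39)| = 4950, so the area is 2475.
The number of boundary lattice points is Σ gcd(|Δx|,|Δy|) = gcd(27,41) + gcd(60,29) + gcd(39,25) + gcd(48,13) = 1+1+1+1 = 4.
By Pick's theorem I = A − B/2 + 1 = 2475 − 4/2 + 1 = 2474.

2474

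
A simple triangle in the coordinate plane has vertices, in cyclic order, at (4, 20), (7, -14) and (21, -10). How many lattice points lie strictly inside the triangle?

By the shoelace formula, twice the signed area is |(4·(-14) − 7·20) + (7·(-10) − 21·(-14)) + (21·20 − 4·(-10))| = 488, so the area is 244.
The number of boundary lattice points is Σ gcd(|Δx|,|Δy|) = gcd(3,34) + gcd(14,4) + gcd(17,30) = 1+2+1 = 4.
By Pick's theorem A = I + B/2 − 1, so I = 244 − 4/2 + 1 = 243.

243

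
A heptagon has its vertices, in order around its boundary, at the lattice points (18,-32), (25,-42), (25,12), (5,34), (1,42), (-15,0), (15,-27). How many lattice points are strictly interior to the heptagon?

The shoelace formula gives twice the area as |(18·(-42) − 25·(-32)) + (25·12 − 25·(-42)) + (25·34 − 5·12) + (5·42 − 1·34) + (1·0 − (-15)·42) + ((-15)·(-27) − 15·0) + (15·(-32) − 18·(-27))| = 3401, so the area is 3401/2.
Along each edge there are gcd(|Δx|,|Δy|)+1 lattice points, so counting each shared vertex once the boundary has gcd(7,10) + gcd(0,54) + gcd(20,22) + gcd(4,8) + gcd(16,42) + gcd(30,27) + gcd(3,5) = 1+54+2+4+2+3+1 = 67.
By Pick's theorem A = I + B/2 − 1, so I = 3401/2 − 67/2 + 1 = 1668.

1668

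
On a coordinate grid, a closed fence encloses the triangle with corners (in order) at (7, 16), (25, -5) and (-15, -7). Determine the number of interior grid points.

436

By the shoelace formula, twice the signed area is |[7·(-5) − 25·16] + [25·(-7) − (-15)·(-5)] + [(-15)·16 − 7·(-7)]| = 876, so the area is 438.
Along each edge there are gcd(|Δx|,|Δy|)+1 lattice points, so counting each shared vertex once the boundary has gcd(18,21) + gcd(40,2) + gcd(22,23) = 3+2+1 = 6.
Pick's theorem gives I = A − B/2 + 1 = 438 − 6/2 + 1 = 436.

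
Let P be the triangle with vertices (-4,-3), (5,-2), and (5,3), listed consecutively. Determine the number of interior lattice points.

19

The shoelace formula gives twice the area as |[(-4)·(-2) − 5·(-3)] + [5·3 − 5·(-2)] + [5·(-3) − (-4)·3]| = 45, so the area is 22.5.
Along each edge there are gcd(|Δx|,|Δy|)+1 lattice points, so counting each shared vertex once the boundary has gcd(9,1) + gcd(0,5) + gcd(9,6) = 1+5+3 = 9.
Pick's theorem gives I = A − B/2 + 1 = 22.5 − 9/2 + 1 = 19.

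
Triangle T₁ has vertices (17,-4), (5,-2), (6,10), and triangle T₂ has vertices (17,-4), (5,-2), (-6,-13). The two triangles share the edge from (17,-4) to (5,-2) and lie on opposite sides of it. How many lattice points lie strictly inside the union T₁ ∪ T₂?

144

The union is the simple quadrilateral with vertices (17,-4), (6,10), (5,-2), (-6,-13) in order.
The shoelace formula gives twice the area as |[17·10 − 6·(-4)] + [6·(-2) − 5·10] + [5·(-13) − (-6)·(-2)] + [(-6)·(-4) − 17·(-13)]| = 300, so the area is 150.
Summing gcd(|Δx|,|Δy|) over the edges gives the boundary count: gcd(11,14) + gcd(1,12) + gcd(11,11) + gcd(23,9) = 1+1+11+1 = 14.
By Pick's theorem I = A − B/2 + 1 = 150 − 14/2 + 1 = 144.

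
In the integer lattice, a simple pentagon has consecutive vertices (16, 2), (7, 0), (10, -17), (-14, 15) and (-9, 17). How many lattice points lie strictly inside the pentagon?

300

By the shoelace formula, twice the signed area is |[16·0 − 7·2] + [7·(-17) − 10·0] + [10·15 − (-14)·(-17)] + [(-14)·17 − (-9)·15] + [(-9)·2 − 16·17]| = 614, so the area is 307.
Along each edge there are gcd(|Δx|,|Δy|)+1 lattice points, so counting each shared vertex once the boundary has gcd(9,2) + gcd(3,17) + gcd(24,32) + gcd(5,2) + gcd(25,15) = 1+1+8+1+5 = 16.
Pick's theorem gives I = A − B/2 + 1 = 307 − 16/2 + 1 = 300.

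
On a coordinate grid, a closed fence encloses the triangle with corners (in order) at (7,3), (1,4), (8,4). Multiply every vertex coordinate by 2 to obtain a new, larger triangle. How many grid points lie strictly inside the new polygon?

6

The shoelace formula gives twice the area as |(7·4 − 1·3) + (1·4 − 8·4) + (8·3 − 7·4)| = 7, so the area is 3.5.
The number of boundary lattice points is Σ gcd(|Δx|,|Δy|) = gcd(6,1) + gcd(7,0) + gcd(1,1) = 1+7+1 = 9.
Scaling by 2 multiplies the area by 2² = 4 (so the new area is 14) and multiplies the boundary lattice-point count by 2, giving 18.
By Pick's theorem, the interior count of the dilated polygon is 14 − 18/2 + 1 = 6.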